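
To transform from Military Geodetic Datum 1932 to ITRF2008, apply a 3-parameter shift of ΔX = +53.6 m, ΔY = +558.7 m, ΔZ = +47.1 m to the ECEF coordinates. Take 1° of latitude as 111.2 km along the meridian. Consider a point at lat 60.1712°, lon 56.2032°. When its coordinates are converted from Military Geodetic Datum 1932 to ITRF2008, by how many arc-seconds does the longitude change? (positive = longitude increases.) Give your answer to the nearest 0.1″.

sin φ = 0.867516, cos φ = 0.497410, sin λ = 0.831016, cos λ = 0.556249.
East component: ΔE = −sin λ·ΔX + cos λ·ΔY = −(0.831016)(53.6) + (0.556249)(558.7) = 266.23 m.
1° of latitude spans 111200 m; at latitude φ, 1° of longitude spans that × cos φ = 55312.0 m, so Δλ = 266.23 / 55312.0 × 3600 = 17.328″.

Δλ = 17.3″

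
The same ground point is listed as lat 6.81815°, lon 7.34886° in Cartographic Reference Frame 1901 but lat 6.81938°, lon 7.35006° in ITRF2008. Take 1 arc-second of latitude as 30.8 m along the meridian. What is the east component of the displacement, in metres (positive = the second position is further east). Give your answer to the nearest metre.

Δφ = 6.81938° − 6.81815° = +0.00123°; Δλ = 7.35006° − 7.34886° = +0.00120°.
1° of latitude = 3600 × 30.80 = 110880 m.
ΔN = Δφ × 110880 = 136.4 m; ΔE = Δλ × 110880 × cos(6.81815°) = +0.00120 × 110880 × 0.992928 = 132.1 m.

ΔE = 132 m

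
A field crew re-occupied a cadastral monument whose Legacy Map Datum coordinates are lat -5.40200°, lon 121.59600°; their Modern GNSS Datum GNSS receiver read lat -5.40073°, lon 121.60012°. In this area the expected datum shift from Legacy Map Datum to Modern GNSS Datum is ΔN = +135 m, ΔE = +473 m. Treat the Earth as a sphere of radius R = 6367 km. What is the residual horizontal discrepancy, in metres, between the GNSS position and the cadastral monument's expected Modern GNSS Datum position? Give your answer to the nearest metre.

Observed coordinate differences: Δφ = +0.00127°, Δλ = +0.00412°.
Converting to metres (1° lat = 111125 m, cos φ = 0.995559): observed ΔN = 141.1 m, observed ΔE = 455.8 m.
Subtracting the expected shift leaves a residual of 141.1 − (135) = 6.1 m north and 455.8 − (473) = -17.2 m east.
Residual distance = √(6.1² + (-17.2)²) = 18.3 m.

18 m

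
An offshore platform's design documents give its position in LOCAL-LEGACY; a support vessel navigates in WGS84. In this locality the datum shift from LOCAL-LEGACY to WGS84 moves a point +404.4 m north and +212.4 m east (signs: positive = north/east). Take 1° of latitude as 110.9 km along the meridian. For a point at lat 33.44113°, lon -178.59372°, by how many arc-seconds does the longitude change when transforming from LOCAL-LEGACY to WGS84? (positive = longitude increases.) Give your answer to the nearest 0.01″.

Δλ = 8.26″

At latitude 33.44113°, cos φ = 0.834452.
1° of longitude at this latitude = 110.9 × cos φ = 92.54 km, so Δλ = 212.4 / 92540.8 = 0.0022952° = 8.263″.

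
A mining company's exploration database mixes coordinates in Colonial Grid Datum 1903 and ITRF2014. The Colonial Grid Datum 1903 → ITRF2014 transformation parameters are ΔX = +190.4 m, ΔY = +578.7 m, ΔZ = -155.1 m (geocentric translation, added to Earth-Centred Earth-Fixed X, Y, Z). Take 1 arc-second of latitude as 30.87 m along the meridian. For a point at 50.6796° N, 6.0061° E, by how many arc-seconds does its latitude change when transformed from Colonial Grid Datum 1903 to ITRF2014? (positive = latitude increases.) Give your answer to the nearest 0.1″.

sin φ = 0.773615, cos φ = 0.633656, sin λ = 0.104634, cos λ = 0.994511.
North component: ΔN = −sin φ cos λ·ΔX − sin φ sin λ·ΔY + cos φ·ΔZ = −(0.773615)(0.994511)(190.4) − (0.773615)(0.104634)(578.7) + (0.633656)(-155.1) = -291.61 m.
1° of latitude spans 3600 × 30.87 = 111132 m, so Δφ = -291.61 / 111132 × 3600 = -9.446″.

Δφ = -9.4″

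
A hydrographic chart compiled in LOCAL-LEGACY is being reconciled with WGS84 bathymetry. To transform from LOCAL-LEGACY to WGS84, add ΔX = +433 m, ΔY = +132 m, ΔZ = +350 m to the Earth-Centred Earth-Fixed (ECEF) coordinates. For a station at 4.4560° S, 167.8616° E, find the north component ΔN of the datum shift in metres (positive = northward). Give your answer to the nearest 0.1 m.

ΔN = 318.2 m

The local north axis is (−sin φ cos λ, −sin φ sin λ, cos φ), giving ΔN = -32.889 + 2.156 + 348.942 = 318.21 m.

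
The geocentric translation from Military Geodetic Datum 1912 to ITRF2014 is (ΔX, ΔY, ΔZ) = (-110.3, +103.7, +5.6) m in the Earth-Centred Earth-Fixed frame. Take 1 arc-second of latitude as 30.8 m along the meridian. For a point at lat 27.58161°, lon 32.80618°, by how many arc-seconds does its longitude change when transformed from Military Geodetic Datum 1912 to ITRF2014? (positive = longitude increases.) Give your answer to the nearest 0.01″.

Δλ = 5.38″

sin φ = 0.463012, cos φ = 0.886352, sin λ = 0.541799, cos λ = 0.840508.
East component: ΔE = −sin λ·ΔX + cos λ·ΔY = −(0.541799)(-110.3) + (0.840508)(103.7) = 146.92 m.
1° of latitude spans 3600 × 30.80 = 110880 m; at latitude φ, 1° of longitude spans that × cos φ = 98278.7 m, so Δλ = 146.92 / 98278.7 × 3600 = 5.382″.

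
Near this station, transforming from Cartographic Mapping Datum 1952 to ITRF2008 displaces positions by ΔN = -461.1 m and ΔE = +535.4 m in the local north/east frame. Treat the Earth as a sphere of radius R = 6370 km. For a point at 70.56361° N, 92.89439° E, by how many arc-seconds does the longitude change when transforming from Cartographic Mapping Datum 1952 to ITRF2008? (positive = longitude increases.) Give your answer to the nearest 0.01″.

At latitude 70.56361°, cos φ = 0.332760.
One radian of longitude at latitude φ spans R cos φ, so Δλ = ΔE / (R cos φ) = 535.4 / (6370000 × 0.332760) = 2.5259e-04 rad = 52.099″.

Δλ = 52.10″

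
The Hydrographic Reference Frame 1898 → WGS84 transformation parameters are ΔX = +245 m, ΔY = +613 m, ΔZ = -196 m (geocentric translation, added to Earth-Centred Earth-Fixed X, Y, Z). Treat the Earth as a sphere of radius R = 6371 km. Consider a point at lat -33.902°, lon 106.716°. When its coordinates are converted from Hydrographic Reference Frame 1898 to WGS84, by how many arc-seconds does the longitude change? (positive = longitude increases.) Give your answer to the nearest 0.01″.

Δλ = -16.03″

sin φ = -0.557774, cos φ = 0.829993, sin λ = 0.957742, cos λ = -0.287628.
East component: ΔE = −sin λ·ΔX + cos λ·ΔY = −(0.957742)(245) + (-0.287628)(613) = -410.96 m.
1° of latitude spans πR/180 = 111195 m; at latitude φ, 1° of longitude spans that × cos φ = 92291.0 m, so Δλ = -410.96 / 92291.0 × 3600 = -16.030″.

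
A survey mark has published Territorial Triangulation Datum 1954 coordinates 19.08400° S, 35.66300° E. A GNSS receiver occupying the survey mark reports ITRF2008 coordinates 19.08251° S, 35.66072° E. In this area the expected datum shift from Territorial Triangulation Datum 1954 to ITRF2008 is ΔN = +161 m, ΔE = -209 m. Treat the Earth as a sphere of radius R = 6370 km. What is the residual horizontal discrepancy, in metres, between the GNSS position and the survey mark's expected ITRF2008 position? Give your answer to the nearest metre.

31 m

Observed coordinate differences: Δφ = +0.00149°, Δλ = -0.00228°.
Converting to metres (1° lat = 111177 m, cos φ = 0.945040): observed ΔN = 165.7 m, observed ΔE = -239.6 m.
Subtracting the expected shift leaves a residual of 165.7 − (161) = 4.7 m north and -239.6 − (-209) = -30.6 m east.
Residual distance = √(4.7² + (-30.6)²) = 30.9 m.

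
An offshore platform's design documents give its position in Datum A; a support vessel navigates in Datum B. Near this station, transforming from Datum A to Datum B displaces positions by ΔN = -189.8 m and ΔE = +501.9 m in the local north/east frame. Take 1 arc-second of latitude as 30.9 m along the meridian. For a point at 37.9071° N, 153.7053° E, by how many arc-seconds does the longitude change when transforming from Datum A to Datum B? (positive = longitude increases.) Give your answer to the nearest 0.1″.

Δλ = 20.6″

At latitude 37.9071°, cos φ = 0.789008.
1″ of longitude at this latitude = 30.90 × cos φ = 24.3803 m, so Δλ = 501.9 / 24.3803 = 20.586″.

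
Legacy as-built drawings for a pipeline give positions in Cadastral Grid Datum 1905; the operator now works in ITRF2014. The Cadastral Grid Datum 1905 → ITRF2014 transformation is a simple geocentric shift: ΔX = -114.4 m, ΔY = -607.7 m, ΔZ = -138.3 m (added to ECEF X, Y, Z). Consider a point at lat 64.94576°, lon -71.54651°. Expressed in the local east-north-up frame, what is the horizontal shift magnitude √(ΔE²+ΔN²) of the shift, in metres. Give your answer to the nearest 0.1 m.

The local east axis at (φ, λ) is (−sin λ, cos λ, 0), so ΔE = −sin(-71.54651°)·(-114.4) + cos(-71.54651°)·(-607.7) = -300.88 m.
The local north axis is (−sin φ cos λ, −sin φ sin λ, cos φ), giving ΔN = 32.804 − 522.213 − 58.567 = -547.98 m.
Horizontal magnitude = √(ΔE² + ΔN²) = √((-300.88)² + (-547.98)²) = 625.14 m.

625.1 m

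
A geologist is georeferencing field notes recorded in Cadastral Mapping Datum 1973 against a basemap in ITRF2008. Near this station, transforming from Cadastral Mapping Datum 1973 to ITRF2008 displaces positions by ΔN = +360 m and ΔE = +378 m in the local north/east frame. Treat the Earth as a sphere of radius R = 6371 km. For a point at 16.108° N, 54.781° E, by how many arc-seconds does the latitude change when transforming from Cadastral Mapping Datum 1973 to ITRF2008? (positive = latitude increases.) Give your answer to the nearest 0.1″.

Δφ = 11.7″

On a sphere of radius R, 1 rad of latitude = R, so Δφ = ΔN / R = 360.0 / 6371000 = 5.6506e-05 rad = 11.655″.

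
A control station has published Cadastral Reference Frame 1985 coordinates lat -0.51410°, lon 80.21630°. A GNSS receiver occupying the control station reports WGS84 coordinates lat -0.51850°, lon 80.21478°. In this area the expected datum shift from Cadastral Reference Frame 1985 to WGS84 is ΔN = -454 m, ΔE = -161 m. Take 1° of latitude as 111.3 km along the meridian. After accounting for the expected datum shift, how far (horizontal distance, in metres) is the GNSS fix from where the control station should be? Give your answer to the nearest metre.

Observed coordinate differences: Δφ = -0.00440°, Δλ = -0.00152°.
Converting to metres (1° lat = 111300 m, cos φ = 0.999960): observed ΔN = -489.7 m, observed ΔE = -169.2 m.
Subtracting the expected shift leaves a residual of -489.7 − (-454) = -35.7 m north and -169.2 − (-161) = -8.2 m east.
Residual distance = √((-35.7)² + (-8.2)²) = 36.6 m.

37 m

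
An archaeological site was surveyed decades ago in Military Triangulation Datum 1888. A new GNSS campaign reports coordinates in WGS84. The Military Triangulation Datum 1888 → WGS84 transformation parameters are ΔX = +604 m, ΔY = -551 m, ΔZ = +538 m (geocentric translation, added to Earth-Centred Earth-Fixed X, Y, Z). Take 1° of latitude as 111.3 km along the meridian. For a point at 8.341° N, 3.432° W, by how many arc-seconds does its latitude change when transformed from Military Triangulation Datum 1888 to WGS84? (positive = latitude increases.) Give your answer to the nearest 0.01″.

Δφ = 14.23″

sin φ = 0.145064, cos φ = 0.989422, sin λ = -0.059864, cos λ = 0.998207.
North component: ΔN = −sin φ cos λ·ΔX − sin φ sin λ·ΔY + cos φ·ΔZ = −(0.145064)(0.998207)(604) − (0.145064)(-0.059864)(-551) + (0.989422)(538) = 440.06 m.
1° of latitude spans 111300 m, so Δφ = 440.06 / 111300 × 3600 = 14.234″.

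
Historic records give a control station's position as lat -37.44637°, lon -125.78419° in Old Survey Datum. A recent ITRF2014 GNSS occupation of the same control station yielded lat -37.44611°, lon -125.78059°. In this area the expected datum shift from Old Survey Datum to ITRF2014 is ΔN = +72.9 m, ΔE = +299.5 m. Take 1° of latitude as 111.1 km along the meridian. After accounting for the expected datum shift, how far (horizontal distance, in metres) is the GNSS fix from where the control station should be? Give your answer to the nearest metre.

48 m

Observed coordinate differences: Δφ = +0.00026°, Δλ = +0.00360°.
Converting to metres (1° lat = 111100 m, cos φ = 0.793923): observed ΔN = 28.9 m, observed ΔE = 317.5 m.
Subtracting the expected shift leaves a residual of 28.9 − (72.9) = -44.0 m north and 317.5 − (299.5) = 18.0 m east.
Residual distance = √((-44.0)² + 18.0²) = 47.6 m.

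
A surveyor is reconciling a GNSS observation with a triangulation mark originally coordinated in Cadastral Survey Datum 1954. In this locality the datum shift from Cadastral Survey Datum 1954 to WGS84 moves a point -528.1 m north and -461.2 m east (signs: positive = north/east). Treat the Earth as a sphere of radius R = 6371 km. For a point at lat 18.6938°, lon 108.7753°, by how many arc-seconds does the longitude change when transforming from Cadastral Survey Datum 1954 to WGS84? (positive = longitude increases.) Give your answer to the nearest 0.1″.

At latitude 18.6938°, cos φ = 0.947245.
One radian of longitude at latitude φ spans R cos φ, so Δλ = ΔE / (R cos φ) = -461.2 / (6371000 × 0.947245) = -7.6422e-05 rad = -15.763″.

Δλ = -15.8″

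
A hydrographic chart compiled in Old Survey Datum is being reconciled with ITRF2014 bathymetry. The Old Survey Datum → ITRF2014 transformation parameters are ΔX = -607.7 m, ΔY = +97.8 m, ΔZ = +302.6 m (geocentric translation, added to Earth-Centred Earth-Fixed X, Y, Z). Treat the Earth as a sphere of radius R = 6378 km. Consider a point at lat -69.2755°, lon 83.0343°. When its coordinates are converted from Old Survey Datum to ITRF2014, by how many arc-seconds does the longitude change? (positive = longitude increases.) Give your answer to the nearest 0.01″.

sin φ = -0.935293, cos φ = 0.353875, sin λ = 0.992619, cos λ = 0.121275.
East component: ΔE = −sin λ·ΔX + cos λ·ΔY = −(0.992619)(-607.7) + (0.121275)(97.8) = 615.08 m.
1° of latitude spans πR/180 = 111317 m; at latitude φ, 1° of longitude spans that × cos φ = 39392.3 m, so Δλ = 615.08 / 39392.3 × 3600 = 56.211″.

Δλ = 56.21″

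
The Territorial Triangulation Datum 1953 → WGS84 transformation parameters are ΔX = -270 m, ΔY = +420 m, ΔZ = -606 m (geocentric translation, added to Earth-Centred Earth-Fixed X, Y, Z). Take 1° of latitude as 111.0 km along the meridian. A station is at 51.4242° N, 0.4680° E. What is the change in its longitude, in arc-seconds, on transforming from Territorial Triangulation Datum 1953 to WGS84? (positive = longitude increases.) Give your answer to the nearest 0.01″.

Δλ = 21.96″

sin φ = 0.781784, cos φ = 0.623549, sin λ = 0.008168, cos λ = 0.999967.
East component: ΔE = −sin λ·ΔX + cos λ·ΔY = −(0.008168)(-270) + (0.999967)(420) = 422.19 m.
1° of latitude spans 111000 m; at latitude φ, 1° of longitude spans that × cos φ = 69214.0 m, so Δλ = 422.19 / 69214.0 × 3600 = 21.959″.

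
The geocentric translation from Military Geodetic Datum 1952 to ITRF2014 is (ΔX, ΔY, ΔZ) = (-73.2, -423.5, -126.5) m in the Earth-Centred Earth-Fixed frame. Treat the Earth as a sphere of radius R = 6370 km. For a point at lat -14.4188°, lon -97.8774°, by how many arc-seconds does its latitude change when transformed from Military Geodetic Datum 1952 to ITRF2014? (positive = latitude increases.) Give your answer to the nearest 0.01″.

Δφ = -0.50″

sin φ = -0.249008, cos φ = 0.968502, sin λ = -0.990564, cos λ = -0.137054.
North component: ΔN = −sin φ cos λ·ΔX − sin φ sin λ·ΔY + cos φ·ΔZ = −(-0.249008)(-0.137054)(-73.2) − (-0.249008)(-0.990564)(-423.5) + (0.968502)(-126.5) = -15.56 m.
1° of latitude spans πR/180 = 111177 m, so Δφ = -15.56 / 111177 × 3600 = -0.504″.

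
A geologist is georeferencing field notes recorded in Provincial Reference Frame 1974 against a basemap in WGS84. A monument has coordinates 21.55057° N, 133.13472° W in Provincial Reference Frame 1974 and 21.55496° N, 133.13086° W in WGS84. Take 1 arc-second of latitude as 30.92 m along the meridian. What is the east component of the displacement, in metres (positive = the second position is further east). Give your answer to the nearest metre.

ΔE = 400 m

Δφ = 21.55496° − 21.55057° = +0.00439°; Δλ = -133.13086° − -133.13472° = +0.00386°.
1° of latitude = 3600 × 30.92 = 111312 m.
ΔN = Δφ × 111312 = 488.7 m; ΔE = Δλ × 111312 × cos(21.55057°) = +0.00386 × 111312 × 0.930094 = 399.6 m.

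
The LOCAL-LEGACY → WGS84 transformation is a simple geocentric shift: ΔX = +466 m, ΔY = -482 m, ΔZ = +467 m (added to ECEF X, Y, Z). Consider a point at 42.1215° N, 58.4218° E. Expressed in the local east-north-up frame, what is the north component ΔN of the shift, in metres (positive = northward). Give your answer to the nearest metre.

The local north axis is (−sin φ cos λ, −sin φ sin λ, cos φ), giving ΔN = -163.670 + 275.411 + 346.385 = 458.13 m.

ΔN = 458 m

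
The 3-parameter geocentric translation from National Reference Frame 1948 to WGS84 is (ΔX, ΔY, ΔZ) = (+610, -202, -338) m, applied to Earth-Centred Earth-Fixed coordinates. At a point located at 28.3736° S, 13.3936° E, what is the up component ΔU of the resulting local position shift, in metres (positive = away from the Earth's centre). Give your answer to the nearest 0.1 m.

At φ = -28.3736°, λ = 13.3936°: sin φ = -0.475219, cos φ = 0.879868, sin λ = 0.231639, cos λ = 0.972802.
ΔU = cos φ cos λ·ΔX + cos φ sin λ·ΔY + sin φ·ΔZ = (0.879868)(0.972802)(610) + (0.879868)(0.231639)(-202) + (-0.475219)(-338) = 641.58 m.

ΔU = 641.6 m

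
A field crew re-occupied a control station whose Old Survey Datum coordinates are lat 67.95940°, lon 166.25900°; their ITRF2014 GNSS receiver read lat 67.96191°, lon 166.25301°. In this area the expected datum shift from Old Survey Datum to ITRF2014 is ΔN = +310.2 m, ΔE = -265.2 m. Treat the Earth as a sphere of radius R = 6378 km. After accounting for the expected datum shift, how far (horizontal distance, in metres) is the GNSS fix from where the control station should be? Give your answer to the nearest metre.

34 m

Observed coordinate differences: Δφ = +0.00251°, Δλ = -0.00599°.
Converting to metres (1° lat = 111317 m, cos φ = 0.375264): observed ΔN = 279.4 m, observed ΔE = -250.2 m.
Subtracting the expected shift leaves a residual of 279.4 − (310.2) = -30.8 m north and -250.2 − (-265.2) = 15.0 m east.
Residual distance = √((-30.8)² + 15.0²) = 34.2 m.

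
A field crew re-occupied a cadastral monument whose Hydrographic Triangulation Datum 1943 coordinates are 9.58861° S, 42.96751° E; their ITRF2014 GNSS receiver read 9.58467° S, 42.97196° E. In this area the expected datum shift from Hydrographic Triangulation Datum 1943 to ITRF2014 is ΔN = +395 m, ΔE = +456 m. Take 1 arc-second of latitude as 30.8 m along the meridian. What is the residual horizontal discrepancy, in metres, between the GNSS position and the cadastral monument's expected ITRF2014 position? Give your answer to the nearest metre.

Observed coordinate differences: Δφ = +0.00394°, Δλ = +0.00445°.
Converting to metres (1° lat = 110880 m, cos φ = 0.986029): observed ΔN = 436.9 m, observed ΔE = 486.5 m.
Subtracting the expected shift leaves a residual of 436.9 − (395) = 41.9 m north and 486.5 − (456) = 30.5 m east.
Residual distance = √(41.9² + 30.5²) = 51.8 m.

52 m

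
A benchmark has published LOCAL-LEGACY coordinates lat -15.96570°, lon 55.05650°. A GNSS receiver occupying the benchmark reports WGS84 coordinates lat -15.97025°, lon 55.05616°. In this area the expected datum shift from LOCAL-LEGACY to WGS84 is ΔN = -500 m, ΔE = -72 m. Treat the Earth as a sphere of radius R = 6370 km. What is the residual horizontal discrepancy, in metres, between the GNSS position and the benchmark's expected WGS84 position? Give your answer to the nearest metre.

36 m

Observed coordinate differences: Δφ = -0.00455°, Δλ = -0.00034°.
Converting to metres (1° lat = 111177 m, cos φ = 0.961427): observed ΔN = -505.9 m, observed ΔE = -36.3 m.
Subtracting the expected shift leaves a residual of -505.9 − (-500) = -5.9 m north and -36.3 − (-72) = 35.7 m east.
Residual distance = √((-5.9)² + 35.7²) = 36.1 m.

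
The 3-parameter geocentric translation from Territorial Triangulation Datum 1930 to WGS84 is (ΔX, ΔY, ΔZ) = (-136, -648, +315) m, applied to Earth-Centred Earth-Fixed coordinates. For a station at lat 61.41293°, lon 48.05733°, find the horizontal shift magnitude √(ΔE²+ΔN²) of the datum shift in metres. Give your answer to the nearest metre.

At φ = 61.41293°, λ = 48.05733°: sin φ = 0.878091, cos φ = 0.478494, sin λ = 0.743814, cos λ = 0.668387.
ΔE = −sin λ·ΔX + cos λ·ΔY = −(0.743814)·(-136) + (0.668387)·(-648) = -331.96 m.
ΔN = −sin φ cos λ·ΔX − sin φ sin λ·ΔY + cos φ·ΔZ = −(0.878091)(0.668387)(-136) − (0.878091)(0.743814)(-648) + (0.478494)(315) = 653.78 m.
Horizontal magnitude = √(ΔE² + ΔN²) = √((-331.96)² + 653.78²) = 733.22 m.

733 m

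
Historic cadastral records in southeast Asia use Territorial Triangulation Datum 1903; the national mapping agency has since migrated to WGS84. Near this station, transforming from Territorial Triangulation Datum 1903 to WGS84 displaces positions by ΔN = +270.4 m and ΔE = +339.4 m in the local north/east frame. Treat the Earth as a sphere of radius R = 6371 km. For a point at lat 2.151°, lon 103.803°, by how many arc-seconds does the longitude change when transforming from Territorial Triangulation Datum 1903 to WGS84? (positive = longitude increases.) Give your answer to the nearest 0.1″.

Δλ = 11.0″

At latitude 2.151°, cos φ = 0.999295.
One radian of longitude at latitude φ spans R cos φ, so Δλ = ΔE / (R cos φ) = 339.4 / (6371000 × 0.999295) = 5.3310e-05 rad = 10.996″.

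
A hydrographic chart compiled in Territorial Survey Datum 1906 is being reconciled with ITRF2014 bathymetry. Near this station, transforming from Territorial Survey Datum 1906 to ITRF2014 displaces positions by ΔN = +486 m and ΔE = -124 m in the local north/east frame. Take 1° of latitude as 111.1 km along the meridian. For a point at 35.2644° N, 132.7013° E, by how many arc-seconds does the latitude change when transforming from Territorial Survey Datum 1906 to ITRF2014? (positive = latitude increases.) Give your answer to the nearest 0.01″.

1° of latitude = 111.1 km, so Δφ = 486.0 / 111100 = 0.0043744° = 15.748″.

Δφ = 15.75″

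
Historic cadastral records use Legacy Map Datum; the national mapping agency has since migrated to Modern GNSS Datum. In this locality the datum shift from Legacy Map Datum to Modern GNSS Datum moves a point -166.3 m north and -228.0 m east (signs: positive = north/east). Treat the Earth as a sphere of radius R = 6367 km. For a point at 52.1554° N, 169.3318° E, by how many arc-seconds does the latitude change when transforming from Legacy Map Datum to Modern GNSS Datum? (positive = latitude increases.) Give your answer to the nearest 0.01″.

On a sphere of radius R, 1 rad of latitude = R, so Δφ = ΔN / R = -166.3 / 6367000 = -2.6119e-05 rad = -5.387″.

Δφ = -5.39″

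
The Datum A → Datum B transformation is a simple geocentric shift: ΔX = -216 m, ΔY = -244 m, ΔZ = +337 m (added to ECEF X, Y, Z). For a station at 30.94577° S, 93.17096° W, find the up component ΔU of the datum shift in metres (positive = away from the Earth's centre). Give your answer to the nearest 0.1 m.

The local up (radial) axis is (cos φ cos λ, cos φ sin λ, sin φ), giving ΔU = 10.247 + 208.947 − 173.294 = 45.90 m.

ΔU = 45.9 m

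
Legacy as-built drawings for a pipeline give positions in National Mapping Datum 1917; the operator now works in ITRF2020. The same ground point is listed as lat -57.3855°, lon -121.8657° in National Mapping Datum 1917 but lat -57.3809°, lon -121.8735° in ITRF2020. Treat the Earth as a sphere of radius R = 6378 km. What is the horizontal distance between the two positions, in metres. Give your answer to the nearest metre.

694 m

Δφ = -57.3809° − -57.3855° = +0.0046°; Δλ = -121.8735° − -121.8657° = -0.0078°.
1° along a meridian = πR/180 = 111317 m.
ΔN = Δφ × 111317 = 512.1 m; ΔE = Δλ × 111317 × cos(-57.3855°) = -0.0078 × 111317 × 0.538984 = -468.0 m.
Distance = √(ΔE² + ΔN²) = √((-468.0)² + 512.1²) = 693.7 m.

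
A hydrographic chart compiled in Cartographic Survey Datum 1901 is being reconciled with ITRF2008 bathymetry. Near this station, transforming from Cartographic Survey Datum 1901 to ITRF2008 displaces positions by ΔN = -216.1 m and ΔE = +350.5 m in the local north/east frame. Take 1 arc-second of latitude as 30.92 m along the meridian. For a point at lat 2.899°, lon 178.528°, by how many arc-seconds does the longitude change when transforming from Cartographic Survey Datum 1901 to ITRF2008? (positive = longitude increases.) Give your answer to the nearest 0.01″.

Δλ = 11.35″

At latitude 2.899°, cos φ = 0.998720.
1″ of longitude at this latitude = 30.92 × cos φ = 30.8804 m, so Δλ = 350.5 / 30.8804 = 11.350″.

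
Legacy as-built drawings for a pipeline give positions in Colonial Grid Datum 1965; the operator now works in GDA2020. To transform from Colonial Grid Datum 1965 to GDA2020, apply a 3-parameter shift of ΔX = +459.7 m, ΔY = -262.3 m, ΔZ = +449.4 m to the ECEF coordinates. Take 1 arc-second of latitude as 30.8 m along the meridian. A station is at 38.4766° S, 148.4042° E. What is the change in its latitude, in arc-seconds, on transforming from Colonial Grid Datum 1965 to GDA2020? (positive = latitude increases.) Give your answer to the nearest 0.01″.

Δφ = 0.74″

sin φ = -0.622195, cos φ = 0.782862, sin λ = 0.523923, cos λ = -0.851765.
North component: ΔN = −sin φ cos λ·ΔX − sin φ sin λ·ΔY + cos φ·ΔZ = −(-0.622195)(-0.851765)(459.7) − (-0.622195)(0.523923)(-262.3) + (0.782862)(449.4) = 22.69 m.
1° of latitude spans 3600 × 30.80 = 110880 m, so Δφ = 22.69 / 110880 × 3600 = 0.737″.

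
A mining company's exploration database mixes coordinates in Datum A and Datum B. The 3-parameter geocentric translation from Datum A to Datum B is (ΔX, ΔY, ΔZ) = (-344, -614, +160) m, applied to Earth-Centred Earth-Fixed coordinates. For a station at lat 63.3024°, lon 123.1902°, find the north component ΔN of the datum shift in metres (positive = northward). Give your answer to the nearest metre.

ΔN = 363 m

At φ = 63.3024°, λ = 123.1902°: sin φ = 0.893390, cos φ = 0.449282, sin λ = 0.836858, cos λ = -0.547420.
ΔN = −sin φ cos λ·ΔX − sin φ sin λ·ΔY + cos φ·ΔZ = −(0.893390)(-0.547420)(-344) − (0.893390)(0.836858)(-614) + (0.449282)(160) = 362.70 m.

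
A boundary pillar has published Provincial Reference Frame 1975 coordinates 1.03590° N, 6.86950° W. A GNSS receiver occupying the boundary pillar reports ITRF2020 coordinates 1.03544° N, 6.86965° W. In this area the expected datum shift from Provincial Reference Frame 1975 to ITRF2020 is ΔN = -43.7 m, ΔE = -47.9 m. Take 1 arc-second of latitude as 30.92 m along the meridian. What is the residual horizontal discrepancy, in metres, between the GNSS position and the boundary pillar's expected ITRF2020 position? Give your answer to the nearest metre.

Observed coordinate differences: Δφ = -0.00046°, Δλ = -0.00015°.
Converting to metres (1° lat = 111312 m, cos φ = 0.999837): observed ΔN = -51.2 m, observed ΔE = -16.7 m.
Subtracting the expected shift leaves a residual of -51.2 − (-43.7) = -7.5 m north and -16.7 − (-47.9) = 31.2 m east.
Residual distance = √((-7.5)² + 31.2²) = 32.1 m.

32 m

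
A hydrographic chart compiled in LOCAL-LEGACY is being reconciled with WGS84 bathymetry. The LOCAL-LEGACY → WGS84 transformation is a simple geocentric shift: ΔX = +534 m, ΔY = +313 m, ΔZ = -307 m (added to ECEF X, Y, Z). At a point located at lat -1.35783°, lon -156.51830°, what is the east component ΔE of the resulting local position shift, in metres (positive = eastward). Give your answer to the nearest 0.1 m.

ΔE = -74.3 m

At φ = -1.35783°, λ = -156.51830°: sin φ = -0.023696, cos φ = 0.999719, sin λ = -0.398456, cos λ = -0.917187.
ΔE = −sin λ·ΔX + cos λ·ΔY = −(-0.398456)·(534) + (-0.917187)·(313) = -74.30 m.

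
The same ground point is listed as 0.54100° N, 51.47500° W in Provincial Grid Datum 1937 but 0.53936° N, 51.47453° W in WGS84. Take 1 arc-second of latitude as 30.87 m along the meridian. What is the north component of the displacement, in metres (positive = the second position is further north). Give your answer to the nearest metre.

Δφ = 0.53936° − 0.54100° = -0.00164°; Δλ = -51.47453° − -51.47500° = +0.00047°.
1° of latitude = 3600 × 30.87 = 111132 m.
ΔN = Δφ × 111132 = -182.3 m; ΔE = Δλ × 111132 × cos(0.54100°) = +0.00047 × 111132 × 0.999955 = 52.2 m.

ΔN = -182 m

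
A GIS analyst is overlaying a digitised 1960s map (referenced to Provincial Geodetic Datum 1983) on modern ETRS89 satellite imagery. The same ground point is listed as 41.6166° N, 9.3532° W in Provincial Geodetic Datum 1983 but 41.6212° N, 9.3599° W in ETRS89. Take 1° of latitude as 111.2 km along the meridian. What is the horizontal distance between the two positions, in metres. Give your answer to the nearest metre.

Δφ = 41.6212° − 41.6166° = +0.0046°; Δλ = -9.3599° − -9.3532° = -0.0067°.
ΔN = Δφ × 111200 = 511.5 m; ΔE = Δλ × 111200 × cos(41.6166°) = -0.0067 × 111200 × 0.747606 = -557.0 m.
Distance = √(ΔE² + ΔN²) = √((-557.0)² + 511.5²) = 756.2 m.

756 m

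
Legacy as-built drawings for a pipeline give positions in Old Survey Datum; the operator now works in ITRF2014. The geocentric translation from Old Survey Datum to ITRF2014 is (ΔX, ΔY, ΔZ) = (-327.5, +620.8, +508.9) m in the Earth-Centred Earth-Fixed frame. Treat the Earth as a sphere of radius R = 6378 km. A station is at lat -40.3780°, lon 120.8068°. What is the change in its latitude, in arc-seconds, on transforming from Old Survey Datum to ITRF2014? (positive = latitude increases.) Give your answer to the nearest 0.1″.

sin φ = -0.647827, cos φ = 0.761787, sin λ = 0.858899, cos λ = -0.512145.
North component: ΔN = −sin φ cos λ·ΔX − sin φ sin λ·ΔY + cos φ·ΔZ = −(-0.647827)(-0.512145)(-327.5) − (-0.647827)(0.858899)(620.8) + (0.761787)(508.9) = 841.76 m.
1° of latitude spans πR/180 = 111317 m, so Δφ = 841.76 / 111317 × 3600 = 27.222″.

Δφ = 27.2″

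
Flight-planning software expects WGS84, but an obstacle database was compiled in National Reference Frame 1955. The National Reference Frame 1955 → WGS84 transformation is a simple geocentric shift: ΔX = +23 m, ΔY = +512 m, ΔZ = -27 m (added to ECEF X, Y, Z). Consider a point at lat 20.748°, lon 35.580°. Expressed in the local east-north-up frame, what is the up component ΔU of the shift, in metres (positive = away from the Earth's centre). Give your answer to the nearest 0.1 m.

ΔU = 286.5 m

The local up (radial) axis is (cos φ cos λ, cos φ sin λ, sin φ), giving ΔU = 17.493 + 278.582 − 9.565 = 286.51 m.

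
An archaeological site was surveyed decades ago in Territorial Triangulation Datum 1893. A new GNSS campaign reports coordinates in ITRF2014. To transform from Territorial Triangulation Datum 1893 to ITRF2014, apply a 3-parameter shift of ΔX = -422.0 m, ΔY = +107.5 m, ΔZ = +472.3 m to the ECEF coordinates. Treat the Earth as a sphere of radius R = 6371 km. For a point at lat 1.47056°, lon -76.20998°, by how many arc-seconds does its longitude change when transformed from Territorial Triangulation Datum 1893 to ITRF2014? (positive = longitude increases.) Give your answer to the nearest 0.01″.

sin φ = 0.025663, cos φ = 0.999671, sin λ = -0.971176, cos λ = 0.238364.
East component: ΔE = −sin λ·ΔX + cos λ·ΔY = −(-0.971176)(-422.0) + (0.238364)(107.5) = -384.21 m.
1° of latitude spans πR/180 = 111195 m; at latitude φ, 1° of longitude spans that × cos φ = 111158.3 m, so Δλ = -384.21 / 111158.3 × 3600 = -12.443″.

Δλ = -12.44″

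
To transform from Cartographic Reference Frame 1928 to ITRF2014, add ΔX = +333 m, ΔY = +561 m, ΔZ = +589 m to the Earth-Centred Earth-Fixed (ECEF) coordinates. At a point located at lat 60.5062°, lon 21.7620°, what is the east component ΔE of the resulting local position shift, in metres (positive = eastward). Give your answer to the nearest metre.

At φ = 60.5062°, λ = 21.7620°: sin φ = 0.870409, cos φ = 0.492329, sin λ = 0.370752, cos λ = 0.928732.
ΔE = −sin λ·ΔX + cos λ·ΔY = −(0.370752)·(333) + (0.928732)·(561) = 397.56 m.

ΔE = 398 m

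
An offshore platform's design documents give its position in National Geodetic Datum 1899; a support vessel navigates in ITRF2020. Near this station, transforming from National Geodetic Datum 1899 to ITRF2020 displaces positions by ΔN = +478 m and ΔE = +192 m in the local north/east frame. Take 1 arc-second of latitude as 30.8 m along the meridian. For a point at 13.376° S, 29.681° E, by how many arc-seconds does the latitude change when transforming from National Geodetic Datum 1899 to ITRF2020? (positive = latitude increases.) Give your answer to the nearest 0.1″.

1″ of latitude = 30.80 m, so Δφ = 478.0 / 30.80 = 15.519″.

Δφ = 15.5″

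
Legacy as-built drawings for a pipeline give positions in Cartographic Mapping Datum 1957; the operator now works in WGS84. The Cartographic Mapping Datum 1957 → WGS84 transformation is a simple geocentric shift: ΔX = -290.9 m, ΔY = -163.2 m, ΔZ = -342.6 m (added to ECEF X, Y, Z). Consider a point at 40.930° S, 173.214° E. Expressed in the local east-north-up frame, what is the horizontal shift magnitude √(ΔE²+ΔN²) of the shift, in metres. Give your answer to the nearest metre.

At φ = -40.930°, λ = 173.214°: sin φ = -0.655136, cos φ = 0.755511, sin λ = 0.118161, cos λ = -0.992994.
ΔE = −sin λ·ΔX + cos λ·ΔY = −(0.118161)·(-290.9) + (-0.992994)·(-163.2) = 196.43 m.
ΔN = −sin φ cos λ·ΔX − sin φ sin λ·ΔY + cos φ·ΔZ = −(-0.655136)(-0.992994)(-290.9) − (-0.655136)(0.118161)(-163.2) + (0.755511)(-342.6) = -82.23 m.
Horizontal magnitude = √(ΔE² + ΔN²) = √(196.43² + (-82.23)²) = 212.95 m.

213 m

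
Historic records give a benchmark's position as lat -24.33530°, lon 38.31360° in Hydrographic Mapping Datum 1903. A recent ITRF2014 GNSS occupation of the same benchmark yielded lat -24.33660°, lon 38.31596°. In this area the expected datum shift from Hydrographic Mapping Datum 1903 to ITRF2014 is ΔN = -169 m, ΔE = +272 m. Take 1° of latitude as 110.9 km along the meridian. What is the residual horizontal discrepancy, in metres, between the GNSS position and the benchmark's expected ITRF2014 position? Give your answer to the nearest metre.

42 m

Observed coordinate differences: Δφ = -0.00130°, Δλ = +0.00236°.
Converting to metres (1° lat = 110900 m, cos φ = 0.911150): observed ΔN = -144.2 m, observed ΔE = 238.5 m.
Subtracting the expected shift leaves a residual of -144.2 − (-169) = 24.8 m north and 238.5 − (272) = -33.5 m east.
Residual distance = √(24.8² + (-33.5)²) = 41.7 m.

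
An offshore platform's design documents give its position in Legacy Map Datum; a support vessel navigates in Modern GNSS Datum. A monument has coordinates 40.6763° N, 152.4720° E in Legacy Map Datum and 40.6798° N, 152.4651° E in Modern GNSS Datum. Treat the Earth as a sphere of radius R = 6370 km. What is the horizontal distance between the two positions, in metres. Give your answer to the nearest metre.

Δφ = 40.6798° − 40.6763° = +0.0035°; Δλ = 152.4651° − 152.4720° = -0.0069°.
1° along a meridian = πR/180 = 111177 m.
ΔN = Δφ × 111177 = 389.1 m; ΔE = Δλ × 111177 × cos(40.6763°) = -0.0069 × 111177 × 0.758404 = -581.8 m.
Distance = √(ΔE² + ΔN²) = √((-581.8)² + 389.1²) = 699.9 m.

700 m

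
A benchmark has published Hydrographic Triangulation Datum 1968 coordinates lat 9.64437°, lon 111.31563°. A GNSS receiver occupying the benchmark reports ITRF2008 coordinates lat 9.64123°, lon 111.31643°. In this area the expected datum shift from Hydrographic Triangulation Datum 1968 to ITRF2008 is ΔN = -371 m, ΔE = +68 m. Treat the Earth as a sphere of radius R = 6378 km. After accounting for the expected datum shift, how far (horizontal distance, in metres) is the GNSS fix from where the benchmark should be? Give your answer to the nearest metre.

Observed coordinate differences: Δφ = -0.00314°, Δλ = +0.00080°.
Converting to metres (1° lat = 111317 m, cos φ = 0.985867): observed ΔN = -349.5 m, observed ΔE = 87.8 m.
Subtracting the expected shift leaves a residual of -349.5 − (-371) = 21.5 m north and 87.8 − (68) = 19.8 m east.
Residual distance = √(21.5² + 19.8²) = 29.2 m.

29 m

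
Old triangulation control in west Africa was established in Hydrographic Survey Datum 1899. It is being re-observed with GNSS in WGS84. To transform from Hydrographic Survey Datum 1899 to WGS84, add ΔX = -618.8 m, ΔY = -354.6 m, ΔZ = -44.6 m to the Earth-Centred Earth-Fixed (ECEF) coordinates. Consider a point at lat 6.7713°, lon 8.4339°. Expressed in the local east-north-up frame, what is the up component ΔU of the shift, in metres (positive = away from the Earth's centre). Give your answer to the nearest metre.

ΔU = -665 m

The local up (radial) axis is (cos φ cos λ, cos φ sin λ, sin φ), giving ΔU = -607.838 − 51.646 − 5.259 = -664.74 m.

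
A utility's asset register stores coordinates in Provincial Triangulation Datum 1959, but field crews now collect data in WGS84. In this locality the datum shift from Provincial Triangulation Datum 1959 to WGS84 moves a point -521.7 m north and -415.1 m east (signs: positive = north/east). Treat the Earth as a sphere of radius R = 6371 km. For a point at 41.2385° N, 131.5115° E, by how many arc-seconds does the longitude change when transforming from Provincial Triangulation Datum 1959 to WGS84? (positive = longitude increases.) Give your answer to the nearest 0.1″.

At latitude 41.2385°, cos φ = 0.751972.
One radian of longitude at latitude φ spans R cos φ, so Δλ = ΔE / (R cos φ) = -415.1 / (6371000 × 0.751972) = -8.6645e-05 rad = -17.872″.

Δλ = -17.9″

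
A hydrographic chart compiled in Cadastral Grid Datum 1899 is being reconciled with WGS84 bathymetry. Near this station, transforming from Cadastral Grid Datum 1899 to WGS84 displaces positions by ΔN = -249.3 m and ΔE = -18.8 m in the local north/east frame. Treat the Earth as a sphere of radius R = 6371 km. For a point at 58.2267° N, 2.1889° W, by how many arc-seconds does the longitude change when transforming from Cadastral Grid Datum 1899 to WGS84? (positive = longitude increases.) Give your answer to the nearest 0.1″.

At latitude 58.2267°, cos φ = 0.526560.
One radian of longitude at latitude φ spans R cos φ, so Δλ = ΔE / (R cos φ) = -18.8 / (6371000 × 0.526560) = -5.6041e-06 rad = -1.156″.

Δλ = -1.2″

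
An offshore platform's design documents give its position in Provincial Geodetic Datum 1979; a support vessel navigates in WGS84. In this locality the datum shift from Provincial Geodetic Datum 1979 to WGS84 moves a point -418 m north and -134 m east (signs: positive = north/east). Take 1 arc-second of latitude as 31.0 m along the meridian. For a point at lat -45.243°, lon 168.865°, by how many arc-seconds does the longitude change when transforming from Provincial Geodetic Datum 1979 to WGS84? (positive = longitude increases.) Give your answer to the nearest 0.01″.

Δλ = -6.14″

At latitude -45.243°, cos φ = 0.704101.
1″ of longitude at this latitude = 31.00 × cos φ = 21.8271 m, so Δλ = -134.0 / 21.8271 = -6.139″.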